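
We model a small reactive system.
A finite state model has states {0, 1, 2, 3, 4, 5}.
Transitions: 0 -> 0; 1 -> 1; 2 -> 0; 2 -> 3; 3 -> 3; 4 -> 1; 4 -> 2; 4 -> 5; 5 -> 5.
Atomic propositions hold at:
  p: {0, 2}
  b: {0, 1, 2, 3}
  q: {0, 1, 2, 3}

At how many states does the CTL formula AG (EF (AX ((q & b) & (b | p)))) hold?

4

Sat(q & b) = {0, 1, 2, 3}
Sat(b | p) = {0, 1, 2, 3}
Sat((q & b) & (b | p)) = {0, 1, 2, 3}
Sat(AX ((q & b) & (b | p))) = {s : every successor in {0, 1, 2, 3}} = {0, 1, 2, 3}
EF (AX ((q & b) & (b | p))): least fixpoint, start Z0 = {0, 1, 2, 3}, add states with some successor in Z. Z1 = {0, 1, 2, 3, 4}; fixed.
Sat(EF (AX ((q & b) & (b | p)))) = {0, 1, 2, 3, 4}
AG (EF (AX ((q & b) & (b | p)))): greatest fixpoint, start Z0 = {0, 1, 2, 3, 4}, keep only states in Sat with every successor in Z. Z1 = {0, 1, 2, 3}; fixed.
Sat(AG (EF (AX ((q & b) & (b | p))))) = {0, 1, 2, 3}
|Sat(AG (EF (AX ((q & b) & (b | p)))))| = |{0, 1, 2, 3}| = 4.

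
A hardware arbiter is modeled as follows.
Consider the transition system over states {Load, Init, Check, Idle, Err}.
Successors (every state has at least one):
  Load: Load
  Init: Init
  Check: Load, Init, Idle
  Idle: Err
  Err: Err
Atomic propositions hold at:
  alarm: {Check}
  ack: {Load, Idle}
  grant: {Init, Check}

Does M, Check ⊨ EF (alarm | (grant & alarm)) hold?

Sat(grant & alarm) = {Check}
Sat(alarm | (grant & alarm)) = {Check}
EF (alarm | (grant & alarm)): least fixpoint, start Z0 = {Check}, add states with some successor in Z. Already a fixed point.
Sat(EF (alarm | (grant & alarm))) = {Check}
Check ∈ Sat(EF (alarm | (grant & alarm))) = {Check}, so the formula holds at Check.

Yes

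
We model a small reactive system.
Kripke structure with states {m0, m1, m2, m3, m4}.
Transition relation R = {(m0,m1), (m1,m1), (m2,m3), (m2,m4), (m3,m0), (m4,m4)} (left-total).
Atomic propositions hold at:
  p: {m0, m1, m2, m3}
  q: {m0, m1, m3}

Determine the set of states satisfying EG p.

EG p: greatest fixpoint, start Z0 = {m0, m1, m2, m3}, keep only states in Sat with some successor in Z. Already a fixed point.
Sat(EG p) = {m0, m1, m2, m3}

{m0, m1, m2, m3}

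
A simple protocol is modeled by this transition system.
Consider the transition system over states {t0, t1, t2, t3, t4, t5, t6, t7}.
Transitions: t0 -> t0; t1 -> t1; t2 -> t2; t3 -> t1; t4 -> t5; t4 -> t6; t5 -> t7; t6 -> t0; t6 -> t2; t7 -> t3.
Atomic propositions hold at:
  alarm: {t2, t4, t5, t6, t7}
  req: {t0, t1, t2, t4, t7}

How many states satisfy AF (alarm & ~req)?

3

Sat(~req) = {t3, t5, t6}
Sat(alarm & ~req) = {t5, t6}
AF (alarm & ~req): least fixpoint, start Z0 = {t5, t6}, add states with every successor in Z. Z1 = {t4, t5, t6}; fixed.
Sat(AF (alarm & ~req)) = {t4, t5, t6}
|Sat(AF (alarm & ~req))| = |{t4, t5, t6}| = 3.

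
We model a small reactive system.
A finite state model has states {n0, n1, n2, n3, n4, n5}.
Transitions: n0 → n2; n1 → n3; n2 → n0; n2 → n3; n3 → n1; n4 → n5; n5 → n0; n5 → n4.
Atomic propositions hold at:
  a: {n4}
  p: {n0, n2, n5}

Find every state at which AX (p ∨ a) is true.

Sat(p ∨ a) = {n0, n2, n4, n5}
Sat(AX (p ∨ a)) = {s : every successor in {n0, n2, n4, n5}} = {n0, n4, n5}

{n0, n4, n5}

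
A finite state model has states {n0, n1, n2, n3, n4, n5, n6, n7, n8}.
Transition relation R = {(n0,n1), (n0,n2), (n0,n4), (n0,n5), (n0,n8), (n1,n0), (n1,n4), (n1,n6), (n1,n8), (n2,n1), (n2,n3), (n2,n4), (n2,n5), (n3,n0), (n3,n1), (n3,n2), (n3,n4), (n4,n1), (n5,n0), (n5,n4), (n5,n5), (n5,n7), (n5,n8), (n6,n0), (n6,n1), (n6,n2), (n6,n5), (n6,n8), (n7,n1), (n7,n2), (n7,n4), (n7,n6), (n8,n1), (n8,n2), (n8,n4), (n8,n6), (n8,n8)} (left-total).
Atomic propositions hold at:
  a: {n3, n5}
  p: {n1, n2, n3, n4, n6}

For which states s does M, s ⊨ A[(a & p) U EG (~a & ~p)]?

{n0, n8}

Sat(a & p) = {n3}
Sat(~a) = {n0, n1, n2, n4, n6, n7, n8}
Sat(~p) = {n0, n5, n7, n8}
Sat(~a & ~p) = {n0, n7, n8}
EG (~a & ~p): greatest fixpoint, start Z0 = {n0, n7, n8}, keep only states in Sat with some successor in Z. Z1 = {n0, n8}; fixed.
Sat(EG (~a & ~p)) = {n0, n8}
A[(a & p) U EG (~a & ~p)]: least fixpoint, start Z0 = Sat(EG (~a & ~p)) = {n0, n8}, add states in Sat(a & p) with every successor in Z. Already a fixed point.
Sat(A[(a & p) U EG (~a & ~p)]) = {n0, n8}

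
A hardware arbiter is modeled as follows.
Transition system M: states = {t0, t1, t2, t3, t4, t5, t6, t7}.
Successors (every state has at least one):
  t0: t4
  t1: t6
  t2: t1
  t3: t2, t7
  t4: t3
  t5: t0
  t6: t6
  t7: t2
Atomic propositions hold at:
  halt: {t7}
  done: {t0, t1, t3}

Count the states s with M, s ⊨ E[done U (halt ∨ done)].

Sat(halt ∨ done) = {t0, t1, t3, t7}
E[done U (halt ∨ done)]: least fixpoint, start Z0 = Sat((halt ∨ done)) = {t0, t1, t3, t7}, add states in Sat(done) with some successor in Z. Already a fixed point.
Sat(E[done U (halt ∨ done)]) = {t0, t1, t3, t7}
|Sat(E[done U (halt ∨ done)])| = |{t0, t1, t3, t7}| = 4.

4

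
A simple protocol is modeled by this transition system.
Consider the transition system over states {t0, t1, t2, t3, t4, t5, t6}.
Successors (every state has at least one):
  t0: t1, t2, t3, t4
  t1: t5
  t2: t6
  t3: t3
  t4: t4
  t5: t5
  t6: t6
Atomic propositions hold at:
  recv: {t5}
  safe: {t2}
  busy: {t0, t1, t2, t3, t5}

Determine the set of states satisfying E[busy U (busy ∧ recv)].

{t0, t1, t5}

Sat(busy ∧ recv) = {t5}
E[busy U (busy ∧ recv)]: least fixpoint, start Z0 = Sat((busy ∧ recv)) = {t5}, add states in Sat(busy) with some successor in Z. Z1 = {t1, t5}; Z2 = {t0, t1, t5}; fixed.
Sat(E[busy U (busy ∧ recv)]) = {t0, t1, t5}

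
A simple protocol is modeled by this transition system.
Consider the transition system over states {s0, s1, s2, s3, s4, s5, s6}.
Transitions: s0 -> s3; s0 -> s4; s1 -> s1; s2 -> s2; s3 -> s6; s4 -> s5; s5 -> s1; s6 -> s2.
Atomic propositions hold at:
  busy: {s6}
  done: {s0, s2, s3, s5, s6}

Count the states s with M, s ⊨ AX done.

4

Sat(AX done) = {s : every successor in {s0, s2, s3, s5, s6}} = {s2, s3, s4, s6}
|Sat(AX done)| = |{s2, s3, s4, s6}| = 4.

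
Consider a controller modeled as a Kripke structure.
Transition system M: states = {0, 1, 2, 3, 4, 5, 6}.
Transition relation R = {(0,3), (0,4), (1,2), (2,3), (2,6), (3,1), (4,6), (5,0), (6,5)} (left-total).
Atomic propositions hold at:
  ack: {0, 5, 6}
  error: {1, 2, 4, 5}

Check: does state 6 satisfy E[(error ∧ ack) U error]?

Sat(error ∧ ack) = {5}
E[(error ∧ ack) U error]: least fixpoint, start Z0 = Sat(error) = {1, 2, 4, 5}, add states in Sat(error ∧ ack) with some successor in Z. Already a fixed point.
Sat(E[(error ∧ ack) U error]) = {1, 2, 4, 5}
6 ∉ Sat(E[(error ∧ ack) U error]) = {1, 2, 4, 5}, so the formula does not hold at 6.

No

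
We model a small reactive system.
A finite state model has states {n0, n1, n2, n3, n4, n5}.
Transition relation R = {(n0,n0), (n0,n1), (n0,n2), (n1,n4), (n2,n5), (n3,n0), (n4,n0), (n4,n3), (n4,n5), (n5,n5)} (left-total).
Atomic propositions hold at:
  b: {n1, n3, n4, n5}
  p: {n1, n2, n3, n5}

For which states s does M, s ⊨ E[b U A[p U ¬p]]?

Sat(¬p) = {n0, n4}
A[p U ¬p]: least fixpoint, start Z0 = Sat(¬p) = {n0, n4}, add states in Sat(p) with every successor in Z. Z1 = {n0, n1, n3, n4}; fixed.
Sat(A[p U ¬p]) = {n0, n1, n3, n4}
E[b U A[p U ¬p]]: least fixpoint, start Z0 = Sat(A[p U ¬p]) = {n0, n1, n3, n4}, add states in Sat(b) with some successor in Z. Already a fixed point.
Sat(E[b U A[p U ¬p]]) = {n0, n1, n3, n4}

{n0, n1, n3, n4}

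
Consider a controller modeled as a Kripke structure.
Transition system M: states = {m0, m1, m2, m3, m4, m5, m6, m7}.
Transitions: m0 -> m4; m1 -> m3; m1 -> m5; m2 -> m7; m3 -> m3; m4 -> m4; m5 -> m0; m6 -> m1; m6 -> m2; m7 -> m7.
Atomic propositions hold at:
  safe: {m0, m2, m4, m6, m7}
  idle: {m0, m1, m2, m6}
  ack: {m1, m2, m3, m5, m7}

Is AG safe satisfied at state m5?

No

AG safe: greatest fixpoint, start Z0 = {m0, m2, m4, m6, m7}, keep only states in Sat with every successor in Z. Z1 = {m0, m2, m4, m7}; fixed.
Sat(AG safe) = {m0, m2, m4, m7}
m5 ∉ Sat(AG safe) = {m0, m2, m4, m7}, so the formula does not hold at m5.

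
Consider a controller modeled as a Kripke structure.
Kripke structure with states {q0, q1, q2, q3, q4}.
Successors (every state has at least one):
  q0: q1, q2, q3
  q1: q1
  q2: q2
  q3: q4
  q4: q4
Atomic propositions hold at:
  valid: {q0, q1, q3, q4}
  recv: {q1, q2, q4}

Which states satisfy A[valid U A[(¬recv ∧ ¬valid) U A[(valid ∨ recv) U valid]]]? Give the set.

Sat(¬recv) = {q0, q3}
Sat(¬valid) = {q2}
Sat(¬recv ∧ ¬valid) = ∅
Sat(valid ∨ recv) = {q0, q1, q2, q3, q4}
A[(valid ∨ recv) U valid]: least fixpoint, start Z0 = Sat(valid) = {q0, q1, q3, q4}, add states in Sat(valid ∨ recv) with every successor in Z. Already a fixed point.
Sat(A[(valid ∨ recv) U valid]) = {q0, q1, q3, q4}
A[(¬recv ∧ ¬valid) U A[(valid ∨ recv) U valid]]: least fixpoint, start Z0 = Sat(A[(valid ∨ recv) U valid]) = {q0, q1, q3, q4}, add states in Sat(¬recv ∧ ¬valid) with every successor in Z. Already a fixed point.
Sat(A[(¬recv ∧ ¬valid) U A[(valid ∨ recv) U valid]]) = {q0, q1, q3, q4}
A[valid U A[(¬recv ∧ ¬valid) U A[(valid ∨ recv) U valid]]]: least fixpoint, start Z0 = Sat(A[(¬recv ∧ ¬valid) U A[(valid ∨ recv) U valid]]) = {q0, q1, q3, q4}, add states in Sat(valid) with every successor in Z. Already a fixed point.
Sat(A[valid U A[(¬recv ∧ ¬valid) U A[(valid ∨ recv) U valid]]]) = {q0, q1, q3, q4}

{q0, q1, q3, q4}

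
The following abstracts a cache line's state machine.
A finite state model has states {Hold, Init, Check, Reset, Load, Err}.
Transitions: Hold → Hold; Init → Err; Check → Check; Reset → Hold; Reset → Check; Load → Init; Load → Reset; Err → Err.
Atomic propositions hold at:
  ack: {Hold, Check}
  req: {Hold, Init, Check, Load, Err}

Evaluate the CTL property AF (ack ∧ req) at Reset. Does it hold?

Yes

Sat(ack ∧ req) = {Hold, Check}
AF (ack ∧ req): least fixpoint, start Z0 = {Hold, Check}, add states with every successor in Z. Z1 = {Hold, Check, Reset}; fixed.
Sat(AF (ack ∧ req)) = {Hold, Check, Reset}
Reset ∈ Sat(AF (ack ∧ req)) = {Hold, Check, Reset}, so the formula holds at Reset.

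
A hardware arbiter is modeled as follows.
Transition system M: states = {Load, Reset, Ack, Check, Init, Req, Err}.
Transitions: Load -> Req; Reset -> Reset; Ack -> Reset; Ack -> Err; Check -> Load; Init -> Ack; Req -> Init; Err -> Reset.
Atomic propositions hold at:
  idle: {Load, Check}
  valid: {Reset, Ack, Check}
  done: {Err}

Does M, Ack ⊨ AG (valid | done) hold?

Sat(valid | done) = {Reset, Ack, Check, Err}
AG (valid | done): greatest fixpoint, start Z0 = {Reset, Ack, Check, Err}, keep only states in Sat with every successor in Z. Z1 = {Reset, Ack, Err}; fixed.
Sat(AG (valid | done)) = {Reset, Ack, Err}
Ack ∈ Sat(AG (valid | done)) = {Reset, Ack, Err}, so the formula holds at Ack.

Yes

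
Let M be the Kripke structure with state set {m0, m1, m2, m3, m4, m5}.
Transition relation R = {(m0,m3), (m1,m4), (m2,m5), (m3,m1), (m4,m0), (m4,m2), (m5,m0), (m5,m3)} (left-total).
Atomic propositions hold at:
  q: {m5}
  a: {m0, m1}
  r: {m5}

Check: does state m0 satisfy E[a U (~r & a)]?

Yes

Sat(~r) = {m0, m1, m2, m3, m4}
Sat(~r & a) = {m0, m1}
E[a U (~r & a)]: least fixpoint, start Z0 = Sat((~r & a)) = {m0, m1}, add states in Sat(a) with some successor in Z. Already a fixed point.
Sat(E[a U (~r & a)]) = {m0, m1}
m0 ∈ Sat(E[a U (~r & a)]) = {m0, m1}, so the formula holds at m0.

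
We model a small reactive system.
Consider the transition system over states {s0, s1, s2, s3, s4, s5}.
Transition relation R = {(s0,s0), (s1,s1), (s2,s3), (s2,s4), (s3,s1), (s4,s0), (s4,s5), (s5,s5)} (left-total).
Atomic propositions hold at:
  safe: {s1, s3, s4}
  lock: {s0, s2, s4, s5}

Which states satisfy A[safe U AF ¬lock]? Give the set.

Sat(¬lock) = {s1, s3}
AF ¬lock: least fixpoint, start Z0 = {s1, s3}, add states with every successor in Z. Already a fixed point.
Sat(AF ¬lock) = {s1, s3}
A[safe U AF ¬lock]: least fixpoint, start Z0 = Sat(AF ¬lock) = {s1, s3}, add states in Sat(safe) with every successor in Z. Already a fixed point.
Sat(A[safe U AF ¬lock]) = {s1, s3}

{s1, s3}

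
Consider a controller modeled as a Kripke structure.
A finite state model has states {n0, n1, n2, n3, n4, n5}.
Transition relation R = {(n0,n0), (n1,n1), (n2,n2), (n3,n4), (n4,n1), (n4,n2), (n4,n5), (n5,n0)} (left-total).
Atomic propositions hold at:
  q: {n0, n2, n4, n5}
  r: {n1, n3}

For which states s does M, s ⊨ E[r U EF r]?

{n1, n3, n4}

EF r: least fixpoint, start Z0 = {n1, n3}, add states with some successor in Z. Z1 = {n1, n3, n4}; fixed.
Sat(EF r) = {n1, n3, n4}
E[r U EF r]: least fixpoint, start Z0 = Sat(EF r) = {n1, n3, n4}, add states in Sat(r) with some successor in Z. Already a fixed point.
Sat(E[r U EF r]) = {n1, n3, n4}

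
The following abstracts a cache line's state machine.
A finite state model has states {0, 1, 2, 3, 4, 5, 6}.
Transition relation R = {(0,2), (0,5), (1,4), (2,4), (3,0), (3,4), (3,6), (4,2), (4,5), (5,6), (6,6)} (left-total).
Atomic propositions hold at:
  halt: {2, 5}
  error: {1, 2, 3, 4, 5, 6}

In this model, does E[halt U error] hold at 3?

Yes

E[halt U error]: least fixpoint, start Z0 = Sat(error) = {1, 2, 3, 4, 5, 6}, add states in Sat(halt) with some successor in Z. Already a fixed point.
Sat(E[halt U error]) = {1, 2, 3, 4, 5, 6}
3 ∈ Sat(E[halt U error]) = {1, 2, 3, 4, 5, 6}, so the formula holds at 3.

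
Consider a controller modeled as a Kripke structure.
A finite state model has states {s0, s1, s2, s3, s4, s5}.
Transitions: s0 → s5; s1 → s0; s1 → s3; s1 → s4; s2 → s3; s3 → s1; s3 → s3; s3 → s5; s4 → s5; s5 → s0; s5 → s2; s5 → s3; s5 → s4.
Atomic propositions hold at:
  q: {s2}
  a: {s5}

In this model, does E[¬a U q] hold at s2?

Yes

Sat(¬a) = {s0, s1, s2, s3, s4}
E[¬a U q]: least fixpoint, start Z0 = Sat(q) = {s2}, add states in Sat(¬a) with some successor in Z. Already a fixed point.
Sat(E[¬a U q]) = {s2}
s2 ∈ Sat(E[¬a U q]) = {s2}, so the formula holds at s2.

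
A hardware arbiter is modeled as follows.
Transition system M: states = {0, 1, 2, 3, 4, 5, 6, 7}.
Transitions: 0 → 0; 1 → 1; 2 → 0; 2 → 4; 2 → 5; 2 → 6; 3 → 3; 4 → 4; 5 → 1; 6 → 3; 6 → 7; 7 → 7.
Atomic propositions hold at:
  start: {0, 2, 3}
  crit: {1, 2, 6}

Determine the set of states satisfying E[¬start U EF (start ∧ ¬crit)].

{0, 2, 3, 6}

Sat(¬start) = {1, 4, 5, 6, 7}
Sat(¬crit) = {0, 3, 4, 5, 7}
Sat(start ∧ ¬crit) = {0, 3}
EF (start ∧ ¬crit): least fixpoint, start Z0 = {0, 3}, add states with some successor in Z. Z1 = {0, 2, 3, 6}; fixed.
Sat(EF (start ∧ ¬crit)) = {0, 2, 3, 6}
E[¬start U EF (start ∧ ¬crit)]: least fixpoint, start Z0 = Sat(EF (start ∧ ¬crit)) = {0, 2, 3, 6}, add states in Sat(¬start) with some successor in Z. Already a fixed point.
Sat(E[¬start U EF (start ∧ ¬crit)]) = {0, 2, 3, 6}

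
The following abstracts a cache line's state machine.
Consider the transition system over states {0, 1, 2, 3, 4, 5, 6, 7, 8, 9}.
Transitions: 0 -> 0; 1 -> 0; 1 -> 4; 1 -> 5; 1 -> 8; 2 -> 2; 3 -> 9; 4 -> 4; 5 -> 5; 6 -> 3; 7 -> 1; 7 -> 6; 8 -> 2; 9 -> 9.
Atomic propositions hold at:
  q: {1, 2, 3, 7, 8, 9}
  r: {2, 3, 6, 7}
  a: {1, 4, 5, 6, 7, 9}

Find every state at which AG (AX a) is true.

Sat(AX a) = {s : every successor in {1, 4, 5, 6, 7, 9}} = {3, 4, 5, 7, 9}
AG (AX a): greatest fixpoint, start Z0 = {3, 4, 5, 7, 9}, keep only states in Sat with every successor in Z. Z1 = {3, 4, 5, 9}; fixed.
Sat(AG (AX a)) = {3, 4, 5, 9}

{3, 4, 5, 9}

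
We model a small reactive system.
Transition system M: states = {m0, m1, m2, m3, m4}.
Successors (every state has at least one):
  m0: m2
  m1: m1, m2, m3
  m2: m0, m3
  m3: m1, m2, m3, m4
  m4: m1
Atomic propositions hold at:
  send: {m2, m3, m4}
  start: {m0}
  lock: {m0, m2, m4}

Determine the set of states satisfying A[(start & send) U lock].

{m0, m2, m4}

Sat(start & send) = ∅
A[(start & send) U lock]: least fixpoint, start Z0 = Sat(lock) = {m0, m2, m4}, add states in Sat(start & send) with every successor in Z. Already a fixed point.
Sat(A[(start & send) U lock]) = {m0, m2, m4}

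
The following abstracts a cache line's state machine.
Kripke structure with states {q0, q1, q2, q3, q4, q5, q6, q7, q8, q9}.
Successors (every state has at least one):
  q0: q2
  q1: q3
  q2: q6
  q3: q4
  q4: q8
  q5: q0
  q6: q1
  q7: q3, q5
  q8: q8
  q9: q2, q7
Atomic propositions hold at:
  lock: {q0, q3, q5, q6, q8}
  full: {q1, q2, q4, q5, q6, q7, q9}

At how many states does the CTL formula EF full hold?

EF full: least fixpoint, start Z0 = {q1, q2, q4, q5, q6, q7, q9}, add states with some successor in Z. Z1 = {q0, q1, q2, q3, q4, q5, q6, q7, q9}; fixed.
Sat(EF full) = {q0, q1, q2, q3, q4, q5, q6, q7, q9}
|Sat(EF full)| = |{q0, q1, q2, q3, q4, q5, q6, q7, q9}| = 9.

9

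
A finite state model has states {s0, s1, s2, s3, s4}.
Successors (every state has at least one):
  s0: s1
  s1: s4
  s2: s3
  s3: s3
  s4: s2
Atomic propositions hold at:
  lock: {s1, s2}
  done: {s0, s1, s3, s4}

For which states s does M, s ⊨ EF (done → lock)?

{s0, s1, s2, s4}

Sat(done → lock) = {s1, s2}
EF (done → lock): least fixpoint, start Z0 = {s1, s2}, add states with some successor in Z. Z1 = {s0, s1, s2, s4}; fixed.
Sat(EF (done → lock)) = {s0, s1, s2, s4}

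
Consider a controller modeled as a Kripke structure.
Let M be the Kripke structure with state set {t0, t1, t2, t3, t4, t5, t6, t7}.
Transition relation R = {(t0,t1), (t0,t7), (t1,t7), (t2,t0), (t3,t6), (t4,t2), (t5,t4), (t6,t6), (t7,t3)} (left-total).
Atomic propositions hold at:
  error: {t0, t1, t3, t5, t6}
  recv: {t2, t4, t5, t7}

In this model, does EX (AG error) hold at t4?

No

AG error: greatest fixpoint, start Z0 = {t0, t1, t3, t5, t6}, keep only states in Sat with every successor in Z. Z1 = {t3, t6}; fixed.
Sat(AG error) = {t3, t6}
Sat(EX (AG error)) = {s : some successor in {t3, t6}} = {t3, t6, t7}
t4 ∉ Sat(EX (AG error)) = {t3, t6, t7}, so the formula does not hold at t4.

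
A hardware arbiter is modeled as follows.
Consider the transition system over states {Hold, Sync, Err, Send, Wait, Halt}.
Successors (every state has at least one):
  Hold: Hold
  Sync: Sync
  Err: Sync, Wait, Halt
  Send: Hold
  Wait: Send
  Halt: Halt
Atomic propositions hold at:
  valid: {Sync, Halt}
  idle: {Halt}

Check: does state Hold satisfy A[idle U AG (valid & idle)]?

No

Sat(valid & idle) = {Halt}
AG (valid & idle): greatest fixpoint, start Z0 = {Halt}, keep only states in Sat with every successor in Z. Already a fixed point.
Sat(AG (valid & idle)) = {Halt}
A[idle U AG (valid & idle)]: least fixpoint, start Z0 = Sat(AG (valid & idle)) = {Halt}, add states in Sat(idle) with every successor in Z. Already a fixed point.
Sat(A[idle U AG (valid & idle)]) = {Halt}
Hold ∉ Sat(A[idle U AG (valid & idle)]) = {Halt}, so the formula does not hold at Hold.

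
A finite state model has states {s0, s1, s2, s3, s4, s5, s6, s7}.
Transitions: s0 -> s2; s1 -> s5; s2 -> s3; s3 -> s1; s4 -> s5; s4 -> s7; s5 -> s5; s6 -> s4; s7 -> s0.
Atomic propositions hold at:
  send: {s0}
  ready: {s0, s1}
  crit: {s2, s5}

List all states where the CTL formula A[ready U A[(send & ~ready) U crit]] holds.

Sat(~ready) = {s2, s3, s4, s5, s6, s7}
Sat(send & ~ready) = ∅
A[(send & ~ready) U crit]: least fixpoint, start Z0 = Sat(crit) = {s2, s5}, add states in Sat(send & ~ready) with every successor in Z. Already a fixed point.
Sat(A[(send & ~ready) U crit]) = {s2, s5}
A[ready U A[(send & ~ready) U crit]]: least fixpoint, start Z0 = Sat(A[(send & ~ready) U crit]) = {s2, s5}, add states in Sat(ready) with every successor in Z. Z1 = {s0, s1, s2, s5}; fixed.
Sat(A[ready U A[(send & ~ready) U crit]]) = {s0, s1, s2, s5}

{s0, s1, s2, s5}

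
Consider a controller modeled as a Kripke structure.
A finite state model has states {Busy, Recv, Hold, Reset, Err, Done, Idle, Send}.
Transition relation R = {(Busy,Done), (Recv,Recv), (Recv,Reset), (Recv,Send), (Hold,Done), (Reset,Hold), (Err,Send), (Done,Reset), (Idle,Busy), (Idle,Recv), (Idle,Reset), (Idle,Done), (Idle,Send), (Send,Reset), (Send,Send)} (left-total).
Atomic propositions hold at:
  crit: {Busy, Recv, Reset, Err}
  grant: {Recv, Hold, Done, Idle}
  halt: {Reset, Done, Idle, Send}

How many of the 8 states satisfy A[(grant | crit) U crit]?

6

Sat(grant | crit) = {Busy, Recv, Hold, Reset, Err, Done, Idle}
A[(grant | crit) U crit]: least fixpoint, start Z0 = Sat(crit) = {Busy, Recv, Reset, Err}, add states in Sat(grant | crit) with every successor in Z. Z1 = {Busy, Recv, Reset, Err, Done}; Z2 = {Busy, Recv, Hold, Reset, Err, Done}; fixed.
Sat(A[(grant | crit) U crit]) = {Busy, Recv, Hold, Reset, Err, Done}
|Sat(A[(grant | crit) U crit])| = |{Busy, Recv, Hold, Reset, Err, Done}| = 6.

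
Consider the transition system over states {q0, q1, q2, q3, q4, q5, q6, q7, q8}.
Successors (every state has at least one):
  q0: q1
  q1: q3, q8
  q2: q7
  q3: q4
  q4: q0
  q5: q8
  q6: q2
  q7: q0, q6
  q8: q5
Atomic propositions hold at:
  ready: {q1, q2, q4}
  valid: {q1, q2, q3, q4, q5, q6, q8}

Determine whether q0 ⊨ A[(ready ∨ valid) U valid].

No

Sat(ready ∨ valid) = {q1, q2, q3, q4, q5, q6, q8}
A[(ready ∨ valid) U valid]: least fixpoint, start Z0 = Sat(valid) = {q1, q2, q3, q4, q5, q6, q8}, add states in Sat(ready ∨ valid) with every successor in Z. Already a fixed point.
Sat(A[(ready ∨ valid) U valid]) = {q1, q2, q3, q4, q5, q6, q8}
q0 ∉ Sat(A[(ready ∨ valid) U valid]) = {q1, q2, q3, q4, q5, q6, q8}, so the formula does not hold at q0.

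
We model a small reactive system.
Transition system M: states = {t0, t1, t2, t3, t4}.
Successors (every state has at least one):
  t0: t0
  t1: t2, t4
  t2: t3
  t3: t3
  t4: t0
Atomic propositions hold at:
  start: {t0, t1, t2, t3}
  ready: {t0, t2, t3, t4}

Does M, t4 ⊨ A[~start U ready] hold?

Yes

Sat(~start) = {t4}
A[~start U ready]: least fixpoint, start Z0 = Sat(ready) = {t0, t2, t3, t4}, add states in Sat(~start) with every successor in Z. Already a fixed point.
Sat(A[~start U ready]) = {t0, t2, t3, t4}
t4 ∈ Sat(A[~start U ready]) = {t0, t2, t3, t4}, so the formula holds at t4.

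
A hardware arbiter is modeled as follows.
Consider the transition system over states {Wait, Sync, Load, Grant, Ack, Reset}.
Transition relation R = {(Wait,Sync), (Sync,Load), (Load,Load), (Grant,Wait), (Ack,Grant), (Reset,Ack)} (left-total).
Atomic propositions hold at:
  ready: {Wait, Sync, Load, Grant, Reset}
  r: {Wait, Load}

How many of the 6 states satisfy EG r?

1

EG r: greatest fixpoint, start Z0 = {Wait, Load}, keep only states in Sat with some successor in Z. Z1 = {Load}; fixed.
Sat(EG r) = {Load}
|Sat(EG r)| = |{Load}| = 1.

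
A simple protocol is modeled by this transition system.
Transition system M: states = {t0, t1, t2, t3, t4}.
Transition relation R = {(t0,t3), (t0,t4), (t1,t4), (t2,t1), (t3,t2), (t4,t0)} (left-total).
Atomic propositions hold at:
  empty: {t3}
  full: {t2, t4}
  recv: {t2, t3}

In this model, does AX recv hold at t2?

No

Sat(AX recv) = {s : every successor in {t2, t3}} = {t3}
t2 ∉ Sat(AX recv) = {t3}, so the formula does not hold at t2.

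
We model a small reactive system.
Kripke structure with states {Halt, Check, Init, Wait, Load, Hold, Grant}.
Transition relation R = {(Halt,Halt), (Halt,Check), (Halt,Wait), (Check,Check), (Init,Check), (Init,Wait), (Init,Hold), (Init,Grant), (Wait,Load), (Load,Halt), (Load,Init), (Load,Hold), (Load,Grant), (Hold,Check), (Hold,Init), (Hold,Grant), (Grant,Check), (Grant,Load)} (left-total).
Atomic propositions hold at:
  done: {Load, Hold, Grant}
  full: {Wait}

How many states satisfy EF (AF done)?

AF done: least fixpoint, start Z0 = {Load, Hold, Grant}, add states with every successor in Z. Z1 = {Wait, Load, Hold, Grant}; fixed.
Sat(AF done) = {Wait, Load, Hold, Grant}
EF (AF done): least fixpoint, start Z0 = {Wait, Load, Hold, Grant}, add states with some successor in Z. Z1 = {Halt, Init, Wait, Load, Hold, Grant}; fixed.
Sat(EF (AF done)) = {Halt, Init, Wait, Load, Hold, Grant}
|Sat(EF (AF done))| = |{Halt, Init, Wait, Load, Hold, Grant}| = 6.

6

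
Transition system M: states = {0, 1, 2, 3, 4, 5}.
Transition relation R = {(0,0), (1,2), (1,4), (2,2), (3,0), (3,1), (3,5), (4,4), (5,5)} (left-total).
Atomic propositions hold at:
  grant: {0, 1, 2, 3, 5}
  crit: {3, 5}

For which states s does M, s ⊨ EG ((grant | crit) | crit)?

{0, 1, 2, 3, 5}

Sat(grant | crit) = {0, 1, 2, 3, 5}
Sat((grant | crit) | crit) = {0, 1, 2, 3, 5}
EG ((grant | crit) | crit): greatest fixpoint, start Z0 = {0, 1, 2, 3, 5}, keep only states in Sat with some successor in Z. Already a fixed point.
Sat(EG ((grant | crit) | crit)) = {0, 1, 2, 3, 5}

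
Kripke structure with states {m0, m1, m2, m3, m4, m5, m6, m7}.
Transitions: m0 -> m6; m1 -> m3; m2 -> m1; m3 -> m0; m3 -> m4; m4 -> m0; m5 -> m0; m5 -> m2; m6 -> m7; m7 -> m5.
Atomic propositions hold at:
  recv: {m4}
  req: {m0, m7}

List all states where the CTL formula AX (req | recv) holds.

Sat(req | recv) = {m0, m4, m7}
Sat(AX (req | recv)) = {s : every successor in {m0, m4, m7}} = {m3, m4, m6}

{m3, m4, m6}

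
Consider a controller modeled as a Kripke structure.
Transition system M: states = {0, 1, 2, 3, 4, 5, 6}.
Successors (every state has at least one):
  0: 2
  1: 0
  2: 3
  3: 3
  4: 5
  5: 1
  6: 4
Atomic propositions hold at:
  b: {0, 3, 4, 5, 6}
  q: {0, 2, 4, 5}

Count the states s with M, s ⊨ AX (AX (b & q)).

2

Sat(b & q) = {0, 4, 5}
Sat(AX (b & q)) = {s : every successor in {0, 4, 5}} = {1, 4, 6}
Sat(AX (AX (b & q))) = {s : every successor in {1, 4, 6}} = {5, 6}
|Sat(AX (AX (b & q)))| = |{5, 6}| = 2.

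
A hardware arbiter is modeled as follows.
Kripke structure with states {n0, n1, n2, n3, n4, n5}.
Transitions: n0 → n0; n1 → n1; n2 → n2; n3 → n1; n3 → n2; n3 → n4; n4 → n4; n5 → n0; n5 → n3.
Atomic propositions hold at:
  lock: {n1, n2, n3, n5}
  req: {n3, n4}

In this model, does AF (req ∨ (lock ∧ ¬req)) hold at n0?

Sat(¬req) = {n0, n1, n2, n5}
Sat(lock ∧ ¬req) = {n1, n2, n5}
Sat(req ∨ (lock ∧ ¬req)) = {n1, n2, n3, n4, n5}
AF (req ∨ (lock ∧ ¬req)): least fixpoint, start Z0 = {n1, n2, n3, n4, n5}, add states with every successor in Z. Already a fixed point.
Sat(AF (req ∨ (lock ∧ ¬req))) = {n1, n2, n3, n4, n5}
n0 ∉ Sat(AF (req ∨ (lock ∧ ¬req))) = {n1, n2, n3, n4, n5}, so the formula does not hold at n0.

No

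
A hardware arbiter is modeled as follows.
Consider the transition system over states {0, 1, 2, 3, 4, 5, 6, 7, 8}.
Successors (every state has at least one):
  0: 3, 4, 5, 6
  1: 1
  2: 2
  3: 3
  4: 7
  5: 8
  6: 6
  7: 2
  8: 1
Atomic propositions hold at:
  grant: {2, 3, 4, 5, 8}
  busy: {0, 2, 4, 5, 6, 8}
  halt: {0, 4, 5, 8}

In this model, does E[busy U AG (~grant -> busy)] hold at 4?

Sat(~grant) = {0, 1, 6, 7}
Sat(~grant -> busy) = {0, 2, 3, 4, 5, 6, 8}
AG (~grant -> busy): greatest fixpoint, start Z0 = {0, 2, 3, 4, 5, 6, 8}, keep only states in Sat with every successor in Z. Z1 = {0, 2, 3, 5, 6}; Z2 = {2, 3, 6}; fixed.
Sat(AG (~grant -> busy)) = {2, 3, 6}
E[busy U AG (~grant -> busy)]: least fixpoint, start Z0 = Sat(AG (~grant -> busy)) = {2, 3, 6}, add states in Sat(busy) with some successor in Z. Z1 = {0, 2, 3, 6}; fixed.
Sat(E[busy U AG (~grant -> busy)]) = {0, 2, 3, 6}
4 ∉ Sat(E[busy U AG (~grant -> busy)]) = {0, 2, 3, 6}, so the formula does not hold at 4.

No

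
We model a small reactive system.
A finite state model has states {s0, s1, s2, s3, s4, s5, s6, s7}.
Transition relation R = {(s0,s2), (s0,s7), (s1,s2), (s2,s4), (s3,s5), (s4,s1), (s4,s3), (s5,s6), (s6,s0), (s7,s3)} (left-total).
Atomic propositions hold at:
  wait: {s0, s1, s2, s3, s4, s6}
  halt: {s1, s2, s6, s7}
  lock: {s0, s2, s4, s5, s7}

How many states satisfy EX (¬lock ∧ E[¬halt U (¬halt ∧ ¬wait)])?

Sat(¬lock) = {s1, s3, s6}
Sat(¬halt) = {s0, s3, s4, s5}
Sat(¬wait) = {s5, s7}
Sat(¬halt ∧ ¬wait) = {s5}
E[¬halt U (¬halt ∧ ¬wait)]: least fixpoint, start Z0 = Sat((¬halt ∧ ¬wait)) = {s5}, add states in Sat(¬halt) with some successor in Z. Z1 = {s3, s5}; Z2 = {s3, s4, s5}; fixed.
Sat(E[¬halt U (¬halt ∧ ¬wait)]) = {s3, s4, s5}
Sat(¬lock ∧ E[¬halt U (¬halt ∧ ¬wait)]) = {s3}
Sat(EX (¬lock ∧ E[¬halt U (¬halt ∧ ¬wait)])) = {s : some successor in {s3}} = {s4, s7}
|Sat(EX (¬lock ∧ E[¬halt U (¬halt ∧ ¬wait)]))| = |{s4, s7}| = 2.

2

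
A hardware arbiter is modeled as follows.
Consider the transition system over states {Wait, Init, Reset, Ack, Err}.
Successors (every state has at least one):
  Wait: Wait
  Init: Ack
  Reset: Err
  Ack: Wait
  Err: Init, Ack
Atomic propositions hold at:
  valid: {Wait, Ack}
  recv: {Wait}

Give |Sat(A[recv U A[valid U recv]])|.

2

A[valid U recv]: least fixpoint, start Z0 = Sat(recv) = {Wait}, add states in Sat(valid) with every successor in Z. Z1 = {Wait, Ack}; fixed.
Sat(A[valid U recv]) = {Wait, Ack}
A[recv U A[valid U recv]]: least fixpoint, start Z0 = Sat(A[valid U recv]) = {Wait, Ack}, add states in Sat(recv) with every successor in Z. Already a fixed point.
Sat(A[recv U A[valid U recv]]) = {Wait, Ack}
|Sat(A[recv U A[valid U recv]])| = |{Wait, Ack}| = 2.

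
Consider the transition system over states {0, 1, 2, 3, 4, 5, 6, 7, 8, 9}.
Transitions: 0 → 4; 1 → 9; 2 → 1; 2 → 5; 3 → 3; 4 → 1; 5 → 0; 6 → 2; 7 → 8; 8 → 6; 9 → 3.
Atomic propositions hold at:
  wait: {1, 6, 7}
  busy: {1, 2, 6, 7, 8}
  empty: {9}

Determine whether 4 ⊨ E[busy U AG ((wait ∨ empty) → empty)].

Sat(wait ∨ empty) = {1, 6, 7, 9}
Sat((wait ∨ empty) → empty) = {0, 2, 3, 4, 5, 8, 9}
AG ((wait ∨ empty) → empty): greatest fixpoint, start Z0 = {0, 2, 3, 4, 5, 8, 9}, keep only states in Sat with every successor in Z. Z1 = {0, 3, 5, 9}; Z2 = {3, 5, 9}; Z3 = {3, 9}; fixed.
Sat(AG ((wait ∨ empty) → empty)) = {3, 9}
E[busy U AG ((wait ∨ empty) → empty)]: least fixpoint, start Z0 = Sat(AG ((wait ∨ empty) → empty)) = {3, 9}, add states in Sat(busy) with some successor in Z. Z1 = {1, 3, 9}; Z2 = {1, 2, 3, 9}; Z3 = {1, 2, 3, 6, 9}; Z4 = {1, 2, 3, 6, 8, 9}; Z5 = {1, 2, 3, 6, 7, 8, 9}; fixed.
Sat(E[busy U AG ((wait ∨ empty) → empty)]) = {1, 2, 3, 6, 7, 8, 9}
4 ∉ Sat(E[busy U AG ((wait ∨ empty) → empty)]) = {1, 2, 3, 6, 7, 8, 9}, so the formula does not hold at 4.

No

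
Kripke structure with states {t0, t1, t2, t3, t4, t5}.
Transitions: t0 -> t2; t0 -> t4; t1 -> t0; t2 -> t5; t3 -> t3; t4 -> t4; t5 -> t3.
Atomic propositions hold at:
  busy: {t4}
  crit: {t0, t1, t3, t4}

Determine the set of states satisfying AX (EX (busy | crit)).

Sat(busy | crit) = {t0, t1, t3, t4}
Sat(EX (busy | crit)) = {s : some successor in {t0, t1, t3, t4}} = {t0, t1, t3, t4, t5}
Sat(AX (EX (busy | crit))) = {s : every successor in {t0, t1, t3, t4, t5}} = {t1, t2, t3, t4, t5}

{t1, t2, t3, t4, t5}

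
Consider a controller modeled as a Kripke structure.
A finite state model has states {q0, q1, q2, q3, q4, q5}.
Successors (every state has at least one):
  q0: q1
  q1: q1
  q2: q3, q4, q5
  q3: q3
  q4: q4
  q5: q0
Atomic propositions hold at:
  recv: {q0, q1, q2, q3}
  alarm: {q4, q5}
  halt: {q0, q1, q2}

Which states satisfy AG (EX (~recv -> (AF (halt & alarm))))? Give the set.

{q0, q1, q3, q5}

Sat(~recv) = {q4, q5}
Sat(halt & alarm) = ∅
AF (halt & alarm): least fixpoint, start Z0 = ∅, add states with every successor in Z. Already a fixed point.
Sat(AF (halt & alarm)) = ∅
Sat(~recv -> (AF (halt & alarm))) = {q0, q1, q2, q3}
Sat(EX (~recv -> (AF (halt & alarm)))) = {s : some successor in {q0, q1, q2, q3}} = {q0, q1, q2, q3, q5}
AG (EX (~recv -> (AF (halt & alarm)))): greatest fixpoint, start Z0 = {q0, q1, q2, q3, q5}, keep only states in Sat with every successor in Z. Z1 = {q0, q1, q3, q5}; fixed.
Sat(AG (EX (~recv -> (AF (halt & alarm))))) = {q0, q1, q3, q5}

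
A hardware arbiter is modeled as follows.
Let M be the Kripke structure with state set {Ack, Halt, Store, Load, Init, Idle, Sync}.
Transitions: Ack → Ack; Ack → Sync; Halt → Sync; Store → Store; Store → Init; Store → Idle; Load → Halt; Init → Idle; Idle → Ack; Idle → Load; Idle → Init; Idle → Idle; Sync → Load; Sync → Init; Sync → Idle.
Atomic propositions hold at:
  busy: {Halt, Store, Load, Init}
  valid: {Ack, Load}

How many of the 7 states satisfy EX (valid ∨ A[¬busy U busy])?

Sat(¬busy) = {Ack, Idle, Sync}
A[¬busy U busy]: least fixpoint, start Z0 = Sat(busy) = {Halt, Store, Load, Init}, add states in Sat(¬busy) with every successor in Z. Already a fixed point.
Sat(A[¬busy U busy]) = {Halt, Store, Load, Init}
Sat(valid ∨ A[¬busy U busy]) = {Ack, Halt, Store, Load, Init}
Sat(EX (valid ∨ A[¬busy U busy])) = {s : some successor in {Ack, Halt, Store, Load, Init}} = {Ack, Store, Load, Idle, Sync}
|Sat(EX (valid ∨ A[¬busy U busy]))| = |{Ack, Store, Load, Idle, Sync}| = 5.

5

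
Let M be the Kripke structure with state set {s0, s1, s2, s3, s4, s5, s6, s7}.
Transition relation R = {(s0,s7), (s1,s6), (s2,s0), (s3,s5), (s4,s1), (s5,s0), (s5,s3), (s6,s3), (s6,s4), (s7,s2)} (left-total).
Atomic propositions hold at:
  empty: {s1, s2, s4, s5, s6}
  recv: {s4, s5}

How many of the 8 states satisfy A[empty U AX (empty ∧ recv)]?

Sat(empty ∧ recv) = {s4, s5}
Sat(AX (empty ∧ recv)) = {s : every successor in {s4, s5}} = {s3}
A[empty U AX (empty ∧ recv)]: least fixpoint, start Z0 = Sat(AX (empty ∧ recv)) = {s3}, add states in Sat(empty) with every successor in Z. Already a fixed point.
Sat(A[empty U AX (empty ∧ recv)]) = {s3}
|Sat(A[empty U AX (empty ∧ recv)])| = |{s3}| = 1.

1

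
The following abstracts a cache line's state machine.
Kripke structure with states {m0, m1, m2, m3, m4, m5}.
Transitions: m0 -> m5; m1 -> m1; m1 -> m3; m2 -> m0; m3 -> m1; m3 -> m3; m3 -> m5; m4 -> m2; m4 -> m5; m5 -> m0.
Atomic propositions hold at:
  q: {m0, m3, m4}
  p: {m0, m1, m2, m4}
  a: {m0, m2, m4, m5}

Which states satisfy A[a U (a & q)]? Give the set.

{m0, m2, m4, m5}

Sat(a & q) = {m0, m4}
A[a U (a & q)]: least fixpoint, start Z0 = Sat((a & q)) = {m0, m4}, add states in Sat(a) with every successor in Z. Z1 = {m0, m2, m4, m5}; fixed.
Sat(A[a U (a & q)]) = {m0, m2, m4, m5}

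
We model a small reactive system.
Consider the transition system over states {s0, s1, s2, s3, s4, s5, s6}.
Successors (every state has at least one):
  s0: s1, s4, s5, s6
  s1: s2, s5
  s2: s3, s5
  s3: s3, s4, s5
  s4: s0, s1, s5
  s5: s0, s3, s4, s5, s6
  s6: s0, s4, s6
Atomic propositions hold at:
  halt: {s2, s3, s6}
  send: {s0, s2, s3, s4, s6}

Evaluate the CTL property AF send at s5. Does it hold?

AF send: least fixpoint, start Z0 = {s0, s2, s3, s4, s6}, add states with every successor in Z. Already a fixed point.
Sat(AF send) = {s0, s2, s3, s4, s6}
s5 ∉ Sat(AF send) = {s0, s2, s3, s4, s6}, so the formula does not hold at s5.

No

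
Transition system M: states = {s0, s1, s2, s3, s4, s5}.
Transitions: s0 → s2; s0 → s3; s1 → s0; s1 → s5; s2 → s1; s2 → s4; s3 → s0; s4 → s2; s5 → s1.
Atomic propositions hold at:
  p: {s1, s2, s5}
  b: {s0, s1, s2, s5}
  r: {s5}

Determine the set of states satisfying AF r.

{s5}

AF r: least fixpoint, start Z0 = {s5}, add states with every successor in Z. Already a fixed point.
Sat(AF r) = {s5}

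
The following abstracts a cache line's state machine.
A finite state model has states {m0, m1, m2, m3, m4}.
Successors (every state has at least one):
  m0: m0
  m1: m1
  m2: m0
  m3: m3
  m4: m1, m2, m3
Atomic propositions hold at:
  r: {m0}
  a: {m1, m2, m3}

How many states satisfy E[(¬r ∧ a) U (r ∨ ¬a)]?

3

Sat(¬r) = {m1, m2, m3, m4}
Sat(¬r ∧ a) = {m1, m2, m3}
Sat(¬a) = {m0, m4}
Sat(r ∨ ¬a) = {m0, m4}
E[(¬r ∧ a) U (r ∨ ¬a)]: least fixpoint, start Z0 = Sat((r ∨ ¬a)) = {m0, m4}, add states in Sat(¬r ∧ a) with some successor in Z. Z1 = {m0, m2, m4}; fixed.
Sat(E[(¬r ∧ a) U (r ∨ ¬a)]) = {m0, m2, m4}
|Sat(E[(¬r ∧ a) U (r ∨ ¬a)])| = |{m0, m2, m4}| = 3.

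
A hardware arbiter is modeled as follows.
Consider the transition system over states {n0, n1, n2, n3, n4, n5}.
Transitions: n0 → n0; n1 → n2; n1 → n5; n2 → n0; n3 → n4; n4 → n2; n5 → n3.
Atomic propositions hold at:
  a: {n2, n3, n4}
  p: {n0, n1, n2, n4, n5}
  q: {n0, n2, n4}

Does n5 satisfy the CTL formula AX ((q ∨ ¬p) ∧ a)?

Yes

Sat(¬p) = {n3}
Sat(q ∨ ¬p) = {n0, n2, n3, n4}
Sat((q ∨ ¬p) ∧ a) = {n2, n3, n4}
Sat(AX ((q ∨ ¬p) ∧ a)) = {s : every successor in {n2, n3, n4}} = {n3, n4, n5}
n5 ∈ Sat(AX ((q ∨ ¬p) ∧ a)) = {n3, n4, n5}, so the formula holds at n5.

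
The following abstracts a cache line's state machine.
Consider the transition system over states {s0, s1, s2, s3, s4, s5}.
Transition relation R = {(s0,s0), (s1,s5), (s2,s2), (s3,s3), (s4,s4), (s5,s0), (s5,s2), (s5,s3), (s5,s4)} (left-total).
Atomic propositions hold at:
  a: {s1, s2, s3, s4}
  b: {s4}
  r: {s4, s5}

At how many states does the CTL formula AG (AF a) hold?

AF a: least fixpoint, start Z0 = {s1, s2, s3, s4}, add states with every successor in Z. Already a fixed point.
Sat(AF a) = {s1, s2, s3, s4}
AG (AF a): greatest fixpoint, start Z0 = {s1, s2, s3, s4}, keep only states in Sat with every successor in Z. Z1 = {s2, s3, s4}; fixed.
Sat(AG (AF a)) = {s2, s3, s4}
|Sat(AG (AF a))| = |{s2, s3, s4}| = 3.

3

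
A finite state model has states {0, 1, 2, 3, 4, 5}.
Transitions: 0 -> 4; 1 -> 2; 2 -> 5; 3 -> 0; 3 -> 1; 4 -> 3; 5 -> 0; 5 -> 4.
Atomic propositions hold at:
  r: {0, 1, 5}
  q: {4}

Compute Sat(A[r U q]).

{0, 4, 5}

A[r U q]: least fixpoint, start Z0 = Sat(q) = {4}, add states in Sat(r) with every successor in Z. Z1 = {0, 4}; Z2 = {0, 4, 5}; fixed.
Sat(A[r U q]) = {0, 4, 5}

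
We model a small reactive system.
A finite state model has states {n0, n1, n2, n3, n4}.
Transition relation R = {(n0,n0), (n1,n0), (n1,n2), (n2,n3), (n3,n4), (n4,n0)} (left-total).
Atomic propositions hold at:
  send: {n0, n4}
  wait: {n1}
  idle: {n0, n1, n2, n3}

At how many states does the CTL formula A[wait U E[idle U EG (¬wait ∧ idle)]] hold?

Sat(¬wait) = {n0, n2, n3, n4}
Sat(¬wait ∧ idle) = {n0, n2, n3}
EG (¬wait ∧ idle): greatest fixpoint, start Z0 = {n0, n2, n3}, keep only states in Sat with some successor in Z. Z1 = {n0, n2}; Z2 = {n0}; fixed.
Sat(EG (¬wait ∧ idle)) = {n0}
E[idle U EG (¬wait ∧ idle)]: least fixpoint, start Z0 = Sat(EG (¬wait ∧ idle)) = {n0}, add states in Sat(idle) with some successor in Z. Z1 = {n0, n1}; fixed.
Sat(E[idle U EG (¬wait ∧ idle)]) = {n0, n1}
A[wait U E[idle U EG (¬wait ∧ idle)]]: least fixpoint, start Z0 = Sat(E[idle U EG (¬wait ∧ idle)]) = {n0, n1}, add states in Sat(wait) with every successor in Z. Already a fixed point.
Sat(A[wait U E[idle U EG (¬wait ∧ idle)]]) = {n0, n1}
|Sat(A[wait U E[idle U EG (¬wait ∧ idle)]])| = |{n0, n1}| = 2.

2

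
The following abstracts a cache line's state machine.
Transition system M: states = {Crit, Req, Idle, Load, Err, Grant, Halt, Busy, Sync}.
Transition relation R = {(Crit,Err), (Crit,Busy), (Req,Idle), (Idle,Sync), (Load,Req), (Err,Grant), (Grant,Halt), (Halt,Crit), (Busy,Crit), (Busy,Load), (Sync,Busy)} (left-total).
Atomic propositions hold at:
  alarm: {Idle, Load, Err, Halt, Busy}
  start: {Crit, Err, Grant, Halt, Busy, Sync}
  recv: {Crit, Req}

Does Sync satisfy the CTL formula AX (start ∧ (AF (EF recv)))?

EF recv: least fixpoint, start Z0 = {Crit, Req}, add states with some successor in Z. Z1 = {Crit, Req, Load, Halt, Busy}; Z2 = {Crit, Req, Load, Grant, Halt, Busy, Sync}; Z3 = {Crit, Req, Idle, Load, Err, Grant, Halt, Busy, Sync}; fixed.
Sat(EF recv) = {Crit, Req, Idle, Load, Err, Grant, Halt, Busy, Sync}
AF (EF recv): least fixpoint, start Z0 = {Crit, Req, Idle, Load, Err, Grant, Halt, Busy, Sync}, add states with every successor in Z. Already a fixed point.
Sat(AF (EF recv)) = {Crit, Req, Idle, Load, Err, Grant, Halt, Busy, Sync}
Sat(start ∧ (AF (EF recv))) = {Crit, Err, Grant, Halt, Busy, Sync}
Sat(AX (start ∧ (AF (EF recv)))) = {s : every successor in {Crit, Err, Grant, Halt, Busy, Sync}} = {Crit, Idle, Err, Grant, Halt, Sync}
Sync ∈ Sat(AX (start ∧ (AF (EF recv)))) = {Crit, Idle, Err, Grant, Halt, Sync}, so the formula holds at Sync.

Yes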